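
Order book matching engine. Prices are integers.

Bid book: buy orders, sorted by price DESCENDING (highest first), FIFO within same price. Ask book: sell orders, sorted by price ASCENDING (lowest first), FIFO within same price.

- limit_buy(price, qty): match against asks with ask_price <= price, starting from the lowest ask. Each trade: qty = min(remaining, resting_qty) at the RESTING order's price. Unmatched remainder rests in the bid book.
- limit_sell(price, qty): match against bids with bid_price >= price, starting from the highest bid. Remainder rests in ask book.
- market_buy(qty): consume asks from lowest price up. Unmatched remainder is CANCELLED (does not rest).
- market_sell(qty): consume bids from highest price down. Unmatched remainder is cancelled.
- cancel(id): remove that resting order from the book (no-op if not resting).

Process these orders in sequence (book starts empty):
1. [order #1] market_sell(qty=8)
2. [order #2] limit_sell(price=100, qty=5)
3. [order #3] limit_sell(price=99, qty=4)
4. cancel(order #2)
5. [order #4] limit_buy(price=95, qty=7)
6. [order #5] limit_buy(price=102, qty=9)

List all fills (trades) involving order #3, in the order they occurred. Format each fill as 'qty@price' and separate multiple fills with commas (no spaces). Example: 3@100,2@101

Answer: 4@99

Derivation:
After op 1 [order #1] market_sell(qty=8): fills=none; bids=[-] asks=[-]
After op 2 [order #2] limit_sell(price=100, qty=5): fills=none; bids=[-] asks=[#2:5@100]
After op 3 [order #3] limit_sell(price=99, qty=4): fills=none; bids=[-] asks=[#3:4@99 #2:5@100]
After op 4 cancel(order #2): fills=none; bids=[-] asks=[#3:4@99]
After op 5 [order #4] limit_buy(price=95, qty=7): fills=none; bids=[#4:7@95] asks=[#3:4@99]
After op 6 [order #5] limit_buy(price=102, qty=9): fills=#5x#3:4@99; bids=[#5:5@102 #4:7@95] asks=[-]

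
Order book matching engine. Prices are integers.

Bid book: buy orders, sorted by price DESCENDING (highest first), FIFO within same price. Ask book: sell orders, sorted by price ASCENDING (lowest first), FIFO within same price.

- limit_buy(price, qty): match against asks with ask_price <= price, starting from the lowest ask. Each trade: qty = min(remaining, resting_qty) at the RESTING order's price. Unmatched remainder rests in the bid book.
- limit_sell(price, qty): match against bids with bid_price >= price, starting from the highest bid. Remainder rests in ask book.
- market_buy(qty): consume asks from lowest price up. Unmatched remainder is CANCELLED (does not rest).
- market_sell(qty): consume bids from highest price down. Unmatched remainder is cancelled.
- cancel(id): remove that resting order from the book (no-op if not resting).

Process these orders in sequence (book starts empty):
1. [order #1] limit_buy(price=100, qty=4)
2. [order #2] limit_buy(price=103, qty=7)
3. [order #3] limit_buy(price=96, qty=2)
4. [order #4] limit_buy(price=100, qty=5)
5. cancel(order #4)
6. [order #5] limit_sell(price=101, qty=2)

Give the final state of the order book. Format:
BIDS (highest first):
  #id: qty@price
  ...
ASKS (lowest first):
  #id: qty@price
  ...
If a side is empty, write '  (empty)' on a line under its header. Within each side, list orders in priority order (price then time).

After op 1 [order #1] limit_buy(price=100, qty=4): fills=none; bids=[#1:4@100] asks=[-]
After op 2 [order #2] limit_buy(price=103, qty=7): fills=none; bids=[#2:7@103 #1:4@100] asks=[-]
After op 3 [order #3] limit_buy(price=96, qty=2): fills=none; bids=[#2:7@103 #1:4@100 #3:2@96] asks=[-]
After op 4 [order #4] limit_buy(price=100, qty=5): fills=none; bids=[#2:7@103 #1:4@100 #4:5@100 #3:2@96] asks=[-]
After op 5 cancel(order #4): fills=none; bids=[#2:7@103 #1:4@100 #3:2@96] asks=[-]
After op 6 [order #5] limit_sell(price=101, qty=2): fills=#2x#5:2@103; bids=[#2:5@103 #1:4@100 #3:2@96] asks=[-]

Answer: BIDS (highest first):
  #2: 5@103
  #1: 4@100
  #3: 2@96
ASKS (lowest first):
  (empty)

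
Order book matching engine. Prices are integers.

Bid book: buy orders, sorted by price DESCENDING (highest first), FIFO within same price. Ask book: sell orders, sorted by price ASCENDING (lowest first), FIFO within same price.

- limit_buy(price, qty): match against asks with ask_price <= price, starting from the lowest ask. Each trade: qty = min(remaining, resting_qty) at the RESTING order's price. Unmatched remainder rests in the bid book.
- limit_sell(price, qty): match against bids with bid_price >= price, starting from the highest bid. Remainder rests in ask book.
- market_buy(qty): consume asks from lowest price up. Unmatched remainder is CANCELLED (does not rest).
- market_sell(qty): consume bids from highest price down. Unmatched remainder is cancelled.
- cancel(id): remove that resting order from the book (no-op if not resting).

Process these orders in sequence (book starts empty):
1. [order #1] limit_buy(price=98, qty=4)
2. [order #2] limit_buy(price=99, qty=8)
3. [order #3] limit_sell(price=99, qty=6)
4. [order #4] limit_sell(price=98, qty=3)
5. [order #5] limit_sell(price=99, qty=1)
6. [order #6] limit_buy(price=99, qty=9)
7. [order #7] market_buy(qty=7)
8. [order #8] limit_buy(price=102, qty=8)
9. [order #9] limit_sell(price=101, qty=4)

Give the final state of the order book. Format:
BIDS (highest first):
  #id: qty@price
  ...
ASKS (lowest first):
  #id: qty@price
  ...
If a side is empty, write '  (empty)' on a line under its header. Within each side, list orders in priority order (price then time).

After op 1 [order #1] limit_buy(price=98, qty=4): fills=none; bids=[#1:4@98] asks=[-]
After op 2 [order #2] limit_buy(price=99, qty=8): fills=none; bids=[#2:8@99 #1:4@98] asks=[-]
After op 3 [order #3] limit_sell(price=99, qty=6): fills=#2x#3:6@99; bids=[#2:2@99 #1:4@98] asks=[-]
After op 4 [order #4] limit_sell(price=98, qty=3): fills=#2x#4:2@99 #1x#4:1@98; bids=[#1:3@98] asks=[-]
After op 5 [order #5] limit_sell(price=99, qty=1): fills=none; bids=[#1:3@98] asks=[#5:1@99]
After op 6 [order #6] limit_buy(price=99, qty=9): fills=#6x#5:1@99; bids=[#6:8@99 #1:3@98] asks=[-]
After op 7 [order #7] market_buy(qty=7): fills=none; bids=[#6:8@99 #1:3@98] asks=[-]
After op 8 [order #8] limit_buy(price=102, qty=8): fills=none; bids=[#8:8@102 #6:8@99 #1:3@98] asks=[-]
After op 9 [order #9] limit_sell(price=101, qty=4): fills=#8x#9:4@102; bids=[#8:4@102 #6:8@99 #1:3@98] asks=[-]

Answer: BIDS (highest first):
  #8: 4@102
  #6: 8@99
  #1: 3@98
ASKS (lowest first):
  (empty)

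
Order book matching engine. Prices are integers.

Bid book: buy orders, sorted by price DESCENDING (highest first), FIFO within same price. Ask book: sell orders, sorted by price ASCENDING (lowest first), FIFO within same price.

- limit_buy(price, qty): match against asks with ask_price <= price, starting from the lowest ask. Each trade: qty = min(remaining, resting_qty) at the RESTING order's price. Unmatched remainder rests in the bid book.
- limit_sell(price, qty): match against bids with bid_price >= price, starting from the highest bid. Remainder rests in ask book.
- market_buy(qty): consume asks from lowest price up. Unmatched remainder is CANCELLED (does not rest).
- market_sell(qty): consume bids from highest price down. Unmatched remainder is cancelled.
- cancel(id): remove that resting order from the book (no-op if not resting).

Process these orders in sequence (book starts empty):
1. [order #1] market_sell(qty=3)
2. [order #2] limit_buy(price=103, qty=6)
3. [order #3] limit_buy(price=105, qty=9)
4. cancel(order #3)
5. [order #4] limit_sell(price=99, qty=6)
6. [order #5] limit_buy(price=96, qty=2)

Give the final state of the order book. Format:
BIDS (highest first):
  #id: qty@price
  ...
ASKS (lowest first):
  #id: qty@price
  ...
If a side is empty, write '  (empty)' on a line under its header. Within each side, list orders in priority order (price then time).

After op 1 [order #1] market_sell(qty=3): fills=none; bids=[-] asks=[-]
After op 2 [order #2] limit_buy(price=103, qty=6): fills=none; bids=[#2:6@103] asks=[-]
After op 3 [order #3] limit_buy(price=105, qty=9): fills=none; bids=[#3:9@105 #2:6@103] asks=[-]
After op 4 cancel(order #3): fills=none; bids=[#2:6@103] asks=[-]
After op 5 [order #4] limit_sell(price=99, qty=6): fills=#2x#4:6@103; bids=[-] asks=[-]
After op 6 [order #5] limit_buy(price=96, qty=2): fills=none; bids=[#5:2@96] asks=[-]

Answer: BIDS (highest first):
  #5: 2@96
ASKS (lowest first):
  (empty)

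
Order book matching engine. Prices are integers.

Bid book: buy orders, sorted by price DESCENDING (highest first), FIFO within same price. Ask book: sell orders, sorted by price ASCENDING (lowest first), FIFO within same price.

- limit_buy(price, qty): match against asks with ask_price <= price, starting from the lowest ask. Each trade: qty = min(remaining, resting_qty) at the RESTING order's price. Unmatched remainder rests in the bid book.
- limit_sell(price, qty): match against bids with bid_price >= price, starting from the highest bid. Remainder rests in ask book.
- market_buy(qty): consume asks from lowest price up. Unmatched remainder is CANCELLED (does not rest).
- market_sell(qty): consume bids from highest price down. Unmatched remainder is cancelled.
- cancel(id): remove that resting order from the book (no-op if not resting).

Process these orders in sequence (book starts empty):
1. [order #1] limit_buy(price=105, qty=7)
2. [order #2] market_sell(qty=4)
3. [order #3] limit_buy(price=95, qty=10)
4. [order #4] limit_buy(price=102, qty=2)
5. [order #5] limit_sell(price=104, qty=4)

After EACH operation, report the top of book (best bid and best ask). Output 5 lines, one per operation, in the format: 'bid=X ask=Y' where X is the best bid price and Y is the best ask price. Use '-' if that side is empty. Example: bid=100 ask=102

After op 1 [order #1] limit_buy(price=105, qty=7): fills=none; bids=[#1:7@105] asks=[-]
After op 2 [order #2] market_sell(qty=4): fills=#1x#2:4@105; bids=[#1:3@105] asks=[-]
After op 3 [order #3] limit_buy(price=95, qty=10): fills=none; bids=[#1:3@105 #3:10@95] asks=[-]
After op 4 [order #4] limit_buy(price=102, qty=2): fills=none; bids=[#1:3@105 #4:2@102 #3:10@95] asks=[-]
After op 5 [order #5] limit_sell(price=104, qty=4): fills=#1x#5:3@105; bids=[#4:2@102 #3:10@95] asks=[#5:1@104]

Answer: bid=105 ask=-
bid=105 ask=-
bid=105 ask=-
bid=105 ask=-
bid=102 ask=104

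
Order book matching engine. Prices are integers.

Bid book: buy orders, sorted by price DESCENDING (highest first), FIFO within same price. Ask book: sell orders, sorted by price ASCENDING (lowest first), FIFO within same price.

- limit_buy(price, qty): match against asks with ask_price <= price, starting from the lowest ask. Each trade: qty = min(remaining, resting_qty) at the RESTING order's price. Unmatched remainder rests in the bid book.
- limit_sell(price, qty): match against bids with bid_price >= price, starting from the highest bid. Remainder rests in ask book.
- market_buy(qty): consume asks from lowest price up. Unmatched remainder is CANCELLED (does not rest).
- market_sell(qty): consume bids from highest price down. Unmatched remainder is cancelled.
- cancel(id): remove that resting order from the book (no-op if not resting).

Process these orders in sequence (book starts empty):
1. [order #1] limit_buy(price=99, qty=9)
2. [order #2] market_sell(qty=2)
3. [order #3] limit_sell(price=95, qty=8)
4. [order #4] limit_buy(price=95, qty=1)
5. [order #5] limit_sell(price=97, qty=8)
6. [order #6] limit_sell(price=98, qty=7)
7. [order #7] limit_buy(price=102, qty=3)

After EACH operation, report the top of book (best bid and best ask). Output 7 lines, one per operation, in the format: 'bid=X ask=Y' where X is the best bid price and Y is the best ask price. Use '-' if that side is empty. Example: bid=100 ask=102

After op 1 [order #1] limit_buy(price=99, qty=9): fills=none; bids=[#1:9@99] asks=[-]
After op 2 [order #2] market_sell(qty=2): fills=#1x#2:2@99; bids=[#1:7@99] asks=[-]
After op 3 [order #3] limit_sell(price=95, qty=8): fills=#1x#3:7@99; bids=[-] asks=[#3:1@95]
After op 4 [order #4] limit_buy(price=95, qty=1): fills=#4x#3:1@95; bids=[-] asks=[-]
After op 5 [order #5] limit_sell(price=97, qty=8): fills=none; bids=[-] asks=[#5:8@97]
After op 6 [order #6] limit_sell(price=98, qty=7): fills=none; bids=[-] asks=[#5:8@97 #6:7@98]
After op 7 [order #7] limit_buy(price=102, qty=3): fills=#7x#5:3@97; bids=[-] asks=[#5:5@97 #6:7@98]

Answer: bid=99 ask=-
bid=99 ask=-
bid=- ask=95
bid=- ask=-
bid=- ask=97
bid=- ask=97
bid=- ask=97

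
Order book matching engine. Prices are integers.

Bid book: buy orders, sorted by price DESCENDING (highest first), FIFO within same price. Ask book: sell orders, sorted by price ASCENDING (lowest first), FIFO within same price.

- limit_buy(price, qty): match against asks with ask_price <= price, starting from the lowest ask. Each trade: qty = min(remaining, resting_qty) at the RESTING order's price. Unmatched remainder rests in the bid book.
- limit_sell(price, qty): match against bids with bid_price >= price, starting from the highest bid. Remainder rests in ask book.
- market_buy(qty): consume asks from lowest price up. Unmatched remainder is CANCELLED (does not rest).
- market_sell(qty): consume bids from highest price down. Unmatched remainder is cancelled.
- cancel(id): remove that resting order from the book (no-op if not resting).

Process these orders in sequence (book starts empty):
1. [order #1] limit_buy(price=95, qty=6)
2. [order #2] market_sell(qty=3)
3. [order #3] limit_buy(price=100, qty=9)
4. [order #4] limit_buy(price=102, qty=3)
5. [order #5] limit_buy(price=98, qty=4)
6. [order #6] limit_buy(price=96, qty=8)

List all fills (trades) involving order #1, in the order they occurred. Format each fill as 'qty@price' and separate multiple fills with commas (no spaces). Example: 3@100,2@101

Answer: 3@95

Derivation:
After op 1 [order #1] limit_buy(price=95, qty=6): fills=none; bids=[#1:6@95] asks=[-]
After op 2 [order #2] market_sell(qty=3): fills=#1x#2:3@95; bids=[#1:3@95] asks=[-]
After op 3 [order #3] limit_buy(price=100, qty=9): fills=none; bids=[#3:9@100 #1:3@95] asks=[-]
After op 4 [order #4] limit_buy(price=102, qty=3): fills=none; bids=[#4:3@102 #3:9@100 #1:3@95] asks=[-]
After op 5 [order #5] limit_buy(price=98, qty=4): fills=none; bids=[#4:3@102 #3:9@100 #5:4@98 #1:3@95] asks=[-]
After op 6 [order #6] limit_buy(price=96, qty=8): fills=none; bids=[#4:3@102 #3:9@100 #5:4@98 #6:8@96 #1:3@95] asks=[-]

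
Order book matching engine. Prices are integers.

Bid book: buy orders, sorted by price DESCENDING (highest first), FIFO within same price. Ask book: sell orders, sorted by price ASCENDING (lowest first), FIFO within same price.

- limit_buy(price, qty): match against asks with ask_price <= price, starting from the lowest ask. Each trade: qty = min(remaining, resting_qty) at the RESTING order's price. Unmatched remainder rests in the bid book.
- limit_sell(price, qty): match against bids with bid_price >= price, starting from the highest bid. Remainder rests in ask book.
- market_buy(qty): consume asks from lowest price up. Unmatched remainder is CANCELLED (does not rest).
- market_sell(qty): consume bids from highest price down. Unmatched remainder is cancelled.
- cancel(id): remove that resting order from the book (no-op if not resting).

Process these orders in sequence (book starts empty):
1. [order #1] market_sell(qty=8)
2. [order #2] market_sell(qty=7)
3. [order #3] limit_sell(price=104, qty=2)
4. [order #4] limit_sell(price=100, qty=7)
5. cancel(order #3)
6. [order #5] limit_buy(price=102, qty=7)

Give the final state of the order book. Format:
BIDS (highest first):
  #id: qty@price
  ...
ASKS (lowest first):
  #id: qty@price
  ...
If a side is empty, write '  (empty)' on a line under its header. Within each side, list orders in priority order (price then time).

After op 1 [order #1] market_sell(qty=8): fills=none; bids=[-] asks=[-]
After op 2 [order #2] market_sell(qty=7): fills=none; bids=[-] asks=[-]
After op 3 [order #3] limit_sell(price=104, qty=2): fills=none; bids=[-] asks=[#3:2@104]
After op 4 [order #4] limit_sell(price=100, qty=7): fills=none; bids=[-] asks=[#4:7@100 #3:2@104]
After op 5 cancel(order #3): fills=none; bids=[-] asks=[#4:7@100]
After op 6 [order #5] limit_buy(price=102, qty=7): fills=#5x#4:7@100; bids=[-] asks=[-]

Answer: BIDS (highest first):
  (empty)
ASKS (lowest first):
  (empty)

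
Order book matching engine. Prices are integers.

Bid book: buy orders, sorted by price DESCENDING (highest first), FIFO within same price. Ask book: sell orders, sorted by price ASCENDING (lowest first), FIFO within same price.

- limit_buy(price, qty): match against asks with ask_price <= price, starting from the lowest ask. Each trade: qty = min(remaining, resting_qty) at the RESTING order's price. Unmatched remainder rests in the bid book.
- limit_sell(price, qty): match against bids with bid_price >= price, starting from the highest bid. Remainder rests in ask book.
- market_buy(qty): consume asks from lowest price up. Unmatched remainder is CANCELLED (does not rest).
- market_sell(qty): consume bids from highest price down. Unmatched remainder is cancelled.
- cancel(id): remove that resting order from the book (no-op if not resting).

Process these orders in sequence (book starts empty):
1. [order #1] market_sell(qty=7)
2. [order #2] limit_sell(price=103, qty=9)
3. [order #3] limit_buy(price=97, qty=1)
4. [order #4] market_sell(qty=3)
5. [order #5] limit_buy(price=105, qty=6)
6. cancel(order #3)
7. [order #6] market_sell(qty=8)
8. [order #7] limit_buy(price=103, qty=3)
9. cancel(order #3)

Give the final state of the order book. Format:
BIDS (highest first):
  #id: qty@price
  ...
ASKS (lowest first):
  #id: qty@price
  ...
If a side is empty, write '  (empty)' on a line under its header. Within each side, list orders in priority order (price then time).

After op 1 [order #1] market_sell(qty=7): fills=none; bids=[-] asks=[-]
After op 2 [order #2] limit_sell(price=103, qty=9): fills=none; bids=[-] asks=[#2:9@103]
After op 3 [order #3] limit_buy(price=97, qty=1): fills=none; bids=[#3:1@97] asks=[#2:9@103]
After op 4 [order #4] market_sell(qty=3): fills=#3x#4:1@97; bids=[-] asks=[#2:9@103]
After op 5 [order #5] limit_buy(price=105, qty=6): fills=#5x#2:6@103; bids=[-] asks=[#2:3@103]
After op 6 cancel(order #3): fills=none; bids=[-] asks=[#2:3@103]
After op 7 [order #6] market_sell(qty=8): fills=none; bids=[-] asks=[#2:3@103]
After op 8 [order #7] limit_buy(price=103, qty=3): fills=#7x#2:3@103; bids=[-] asks=[-]
After op 9 cancel(order #3): fills=none; bids=[-] asks=[-]

Answer: BIDS (highest first):
  (empty)
ASKS (lowest first):
  (empty)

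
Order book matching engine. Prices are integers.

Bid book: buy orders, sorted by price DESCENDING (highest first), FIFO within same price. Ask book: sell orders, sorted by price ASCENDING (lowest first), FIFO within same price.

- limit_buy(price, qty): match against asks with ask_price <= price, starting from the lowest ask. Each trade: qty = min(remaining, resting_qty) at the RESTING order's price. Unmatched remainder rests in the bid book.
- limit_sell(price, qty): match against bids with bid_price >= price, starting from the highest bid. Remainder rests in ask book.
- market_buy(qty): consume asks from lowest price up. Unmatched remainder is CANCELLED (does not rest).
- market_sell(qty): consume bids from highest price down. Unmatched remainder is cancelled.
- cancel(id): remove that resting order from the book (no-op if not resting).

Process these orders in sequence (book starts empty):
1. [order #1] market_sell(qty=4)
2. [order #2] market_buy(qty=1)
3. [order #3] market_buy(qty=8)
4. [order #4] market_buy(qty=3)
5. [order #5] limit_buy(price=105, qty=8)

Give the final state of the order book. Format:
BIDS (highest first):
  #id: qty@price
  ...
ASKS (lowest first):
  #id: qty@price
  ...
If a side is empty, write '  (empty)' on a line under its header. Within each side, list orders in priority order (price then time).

Answer: BIDS (highest first):
  #5: 8@105
ASKS (lowest first):
  (empty)

Derivation:
After op 1 [order #1] market_sell(qty=4): fills=none; bids=[-] asks=[-]
After op 2 [order #2] market_buy(qty=1): fills=none; bids=[-] asks=[-]
After op 3 [order #3] market_buy(qty=8): fills=none; bids=[-] asks=[-]
After op 4 [order #4] market_buy(qty=3): fills=none; bids=[-] asks=[-]
After op 5 [order #5] limit_buy(price=105, qty=8): fills=none; bids=[#5:8@105] asks=[-]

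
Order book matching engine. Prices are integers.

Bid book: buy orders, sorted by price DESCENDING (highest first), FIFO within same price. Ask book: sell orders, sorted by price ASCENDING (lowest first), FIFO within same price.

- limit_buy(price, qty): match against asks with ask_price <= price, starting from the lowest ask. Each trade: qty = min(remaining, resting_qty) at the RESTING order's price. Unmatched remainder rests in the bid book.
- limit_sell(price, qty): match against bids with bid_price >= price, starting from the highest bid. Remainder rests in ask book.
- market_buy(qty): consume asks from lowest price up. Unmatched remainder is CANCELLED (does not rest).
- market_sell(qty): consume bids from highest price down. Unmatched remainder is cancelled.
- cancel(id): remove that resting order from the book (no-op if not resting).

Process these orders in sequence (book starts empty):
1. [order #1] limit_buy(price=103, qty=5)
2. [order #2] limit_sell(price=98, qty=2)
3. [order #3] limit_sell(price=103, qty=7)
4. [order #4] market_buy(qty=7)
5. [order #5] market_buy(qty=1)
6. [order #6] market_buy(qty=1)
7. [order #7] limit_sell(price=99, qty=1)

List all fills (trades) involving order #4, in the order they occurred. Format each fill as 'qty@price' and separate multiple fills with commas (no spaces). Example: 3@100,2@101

Answer: 4@103

Derivation:
After op 1 [order #1] limit_buy(price=103, qty=5): fills=none; bids=[#1:5@103] asks=[-]
After op 2 [order #2] limit_sell(price=98, qty=2): fills=#1x#2:2@103; bids=[#1:3@103] asks=[-]
After op 3 [order #3] limit_sell(price=103, qty=7): fills=#1x#3:3@103; bids=[-] asks=[#3:4@103]
After op 4 [order #4] market_buy(qty=7): fills=#4x#3:4@103; bids=[-] asks=[-]
After op 5 [order #5] market_buy(qty=1): fills=none; bids=[-] asks=[-]
After op 6 [order #6] market_buy(qty=1): fills=none; bids=[-] asks=[-]
After op 7 [order #7] limit_sell(price=99, qty=1): fills=none; bids=[-] asks=[#7:1@99]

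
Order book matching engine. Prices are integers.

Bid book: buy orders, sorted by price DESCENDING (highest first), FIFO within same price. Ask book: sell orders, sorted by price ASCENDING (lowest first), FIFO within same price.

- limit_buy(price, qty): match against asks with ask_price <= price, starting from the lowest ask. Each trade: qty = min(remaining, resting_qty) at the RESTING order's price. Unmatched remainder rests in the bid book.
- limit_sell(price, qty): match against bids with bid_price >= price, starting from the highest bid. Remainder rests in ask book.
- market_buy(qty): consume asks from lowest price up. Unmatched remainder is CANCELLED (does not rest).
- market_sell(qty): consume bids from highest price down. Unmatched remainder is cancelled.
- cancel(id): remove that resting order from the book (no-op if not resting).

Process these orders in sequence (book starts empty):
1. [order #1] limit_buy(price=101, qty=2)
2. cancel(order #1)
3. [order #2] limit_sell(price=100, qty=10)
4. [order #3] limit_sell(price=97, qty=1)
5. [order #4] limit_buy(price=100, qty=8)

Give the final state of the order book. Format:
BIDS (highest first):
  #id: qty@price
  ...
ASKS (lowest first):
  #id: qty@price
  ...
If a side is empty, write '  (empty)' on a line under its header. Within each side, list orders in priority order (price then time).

Answer: BIDS (highest first):
  (empty)
ASKS (lowest first):
  #2: 3@100

Derivation:
After op 1 [order #1] limit_buy(price=101, qty=2): fills=none; bids=[#1:2@101] asks=[-]
After op 2 cancel(order #1): fills=none; bids=[-] asks=[-]
After op 3 [order #2] limit_sell(price=100, qty=10): fills=none; bids=[-] asks=[#2:10@100]
After op 4 [order #3] limit_sell(price=97, qty=1): fills=none; bids=[-] asks=[#3:1@97 #2:10@100]
After op 5 [order #4] limit_buy(price=100, qty=8): fills=#4x#3:1@97 #4x#2:7@100; bids=[-] asks=[#2:3@100]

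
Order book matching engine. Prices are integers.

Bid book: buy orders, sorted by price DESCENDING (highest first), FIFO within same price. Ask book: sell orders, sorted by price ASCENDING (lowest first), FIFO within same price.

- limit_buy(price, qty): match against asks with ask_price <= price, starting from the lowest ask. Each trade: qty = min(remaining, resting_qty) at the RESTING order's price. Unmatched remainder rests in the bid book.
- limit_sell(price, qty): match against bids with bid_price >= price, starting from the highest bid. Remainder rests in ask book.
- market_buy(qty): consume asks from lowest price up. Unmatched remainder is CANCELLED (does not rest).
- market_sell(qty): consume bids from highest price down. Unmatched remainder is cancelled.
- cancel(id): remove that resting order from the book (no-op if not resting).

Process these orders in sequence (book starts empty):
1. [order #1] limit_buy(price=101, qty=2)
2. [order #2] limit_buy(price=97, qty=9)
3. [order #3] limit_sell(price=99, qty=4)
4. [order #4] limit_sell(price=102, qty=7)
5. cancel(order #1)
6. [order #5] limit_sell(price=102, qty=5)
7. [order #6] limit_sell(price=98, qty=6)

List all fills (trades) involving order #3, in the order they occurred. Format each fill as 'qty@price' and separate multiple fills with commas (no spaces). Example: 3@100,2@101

After op 1 [order #1] limit_buy(price=101, qty=2): fills=none; bids=[#1:2@101] asks=[-]
After op 2 [order #2] limit_buy(price=97, qty=9): fills=none; bids=[#1:2@101 #2:9@97] asks=[-]
After op 3 [order #3] limit_sell(price=99, qty=4): fills=#1x#3:2@101; bids=[#2:9@97] asks=[#3:2@99]
After op 4 [order #4] limit_sell(price=102, qty=7): fills=none; bids=[#2:9@97] asks=[#3:2@99 #4:7@102]
After op 5 cancel(order #1): fills=none; bids=[#2:9@97] asks=[#3:2@99 #4:7@102]
After op 6 [order #5] limit_sell(price=102, qty=5): fills=none; bids=[#2:9@97] asks=[#3:2@99 #4:7@102 #5:5@102]
After op 7 [order #6] limit_sell(price=98, qty=6): fills=none; bids=[#2:9@97] asks=[#6:6@98 #3:2@99 #4:7@102 #5:5@102]

Answer: 2@101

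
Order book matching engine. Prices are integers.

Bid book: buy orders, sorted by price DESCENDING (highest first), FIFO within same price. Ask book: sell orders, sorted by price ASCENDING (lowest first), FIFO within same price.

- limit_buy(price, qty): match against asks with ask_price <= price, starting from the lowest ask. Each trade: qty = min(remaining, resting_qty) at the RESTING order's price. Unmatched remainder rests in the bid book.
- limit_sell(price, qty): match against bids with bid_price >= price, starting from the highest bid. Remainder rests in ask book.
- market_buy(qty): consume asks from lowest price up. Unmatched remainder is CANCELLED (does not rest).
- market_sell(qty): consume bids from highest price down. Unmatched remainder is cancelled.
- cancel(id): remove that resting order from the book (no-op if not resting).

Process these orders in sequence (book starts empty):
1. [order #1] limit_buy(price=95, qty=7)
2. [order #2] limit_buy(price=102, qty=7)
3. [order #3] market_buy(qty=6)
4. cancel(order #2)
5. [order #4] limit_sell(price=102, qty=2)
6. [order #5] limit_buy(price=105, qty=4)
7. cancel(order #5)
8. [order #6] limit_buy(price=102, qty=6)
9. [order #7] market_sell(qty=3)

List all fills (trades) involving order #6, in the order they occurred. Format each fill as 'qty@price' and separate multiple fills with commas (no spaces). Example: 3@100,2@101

After op 1 [order #1] limit_buy(price=95, qty=7): fills=none; bids=[#1:7@95] asks=[-]
After op 2 [order #2] limit_buy(price=102, qty=7): fills=none; bids=[#2:7@102 #1:7@95] asks=[-]
After op 3 [order #3] market_buy(qty=6): fills=none; bids=[#2:7@102 #1:7@95] asks=[-]
After op 4 cancel(order #2): fills=none; bids=[#1:7@95] asks=[-]
After op 5 [order #4] limit_sell(price=102, qty=2): fills=none; bids=[#1:7@95] asks=[#4:2@102]
After op 6 [order #5] limit_buy(price=105, qty=4): fills=#5x#4:2@102; bids=[#5:2@105 #1:7@95] asks=[-]
After op 7 cancel(order #5): fills=none; bids=[#1:7@95] asks=[-]
After op 8 [order #6] limit_buy(price=102, qty=6): fills=none; bids=[#6:6@102 #1:7@95] asks=[-]
After op 9 [order #7] market_sell(qty=3): fills=#6x#7:3@102; bids=[#6:3@102 #1:7@95] asks=[-]

Answer: 3@102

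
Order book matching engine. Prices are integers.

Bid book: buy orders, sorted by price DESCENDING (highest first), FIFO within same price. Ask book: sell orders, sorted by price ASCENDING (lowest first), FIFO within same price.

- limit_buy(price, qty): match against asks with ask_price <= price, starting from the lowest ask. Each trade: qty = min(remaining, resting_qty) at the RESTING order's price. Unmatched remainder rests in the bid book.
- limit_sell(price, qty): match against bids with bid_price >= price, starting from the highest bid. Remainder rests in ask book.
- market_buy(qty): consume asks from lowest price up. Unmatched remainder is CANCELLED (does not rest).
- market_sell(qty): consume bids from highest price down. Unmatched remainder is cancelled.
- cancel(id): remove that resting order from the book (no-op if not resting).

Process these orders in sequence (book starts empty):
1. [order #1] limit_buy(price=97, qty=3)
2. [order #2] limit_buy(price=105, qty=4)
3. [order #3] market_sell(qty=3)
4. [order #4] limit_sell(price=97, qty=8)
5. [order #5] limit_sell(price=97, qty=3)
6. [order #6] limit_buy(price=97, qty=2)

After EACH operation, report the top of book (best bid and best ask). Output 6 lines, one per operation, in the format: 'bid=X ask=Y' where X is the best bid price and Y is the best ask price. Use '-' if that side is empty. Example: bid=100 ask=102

Answer: bid=97 ask=-
bid=105 ask=-
bid=105 ask=-
bid=- ask=97
bid=- ask=97
bid=- ask=97

Derivation:
After op 1 [order #1] limit_buy(price=97, qty=3): fills=none; bids=[#1:3@97] asks=[-]
After op 2 [order #2] limit_buy(price=105, qty=4): fills=none; bids=[#2:4@105 #1:3@97] asks=[-]
After op 3 [order #3] market_sell(qty=3): fills=#2x#3:3@105; bids=[#2:1@105 #1:3@97] asks=[-]
After op 4 [order #4] limit_sell(price=97, qty=8): fills=#2x#4:1@105 #1x#4:3@97; bids=[-] asks=[#4:4@97]
After op 5 [order #5] limit_sell(price=97, qty=3): fills=none; bids=[-] asks=[#4:4@97 #5:3@97]
After op 6 [order #6] limit_buy(price=97, qty=2): fills=#6x#4:2@97; bids=[-] asks=[#4:2@97 #5:3@97]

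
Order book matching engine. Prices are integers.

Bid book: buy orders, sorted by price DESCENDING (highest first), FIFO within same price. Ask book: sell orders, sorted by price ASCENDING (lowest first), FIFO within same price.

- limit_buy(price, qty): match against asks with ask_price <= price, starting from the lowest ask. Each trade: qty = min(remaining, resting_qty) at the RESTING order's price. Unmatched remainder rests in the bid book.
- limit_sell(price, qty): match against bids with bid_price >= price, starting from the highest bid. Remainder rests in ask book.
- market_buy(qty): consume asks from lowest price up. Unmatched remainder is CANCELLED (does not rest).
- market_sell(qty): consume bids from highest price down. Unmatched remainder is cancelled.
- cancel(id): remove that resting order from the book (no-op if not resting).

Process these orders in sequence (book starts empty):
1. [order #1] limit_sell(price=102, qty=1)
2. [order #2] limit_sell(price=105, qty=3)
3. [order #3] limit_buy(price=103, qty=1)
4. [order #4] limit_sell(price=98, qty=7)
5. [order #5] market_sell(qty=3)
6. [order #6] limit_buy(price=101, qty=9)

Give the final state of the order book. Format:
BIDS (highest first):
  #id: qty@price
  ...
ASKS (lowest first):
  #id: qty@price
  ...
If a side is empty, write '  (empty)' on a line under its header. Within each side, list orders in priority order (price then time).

After op 1 [order #1] limit_sell(price=102, qty=1): fills=none; bids=[-] asks=[#1:1@102]
After op 2 [order #2] limit_sell(price=105, qty=3): fills=none; bids=[-] asks=[#1:1@102 #2:3@105]
After op 3 [order #3] limit_buy(price=103, qty=1): fills=#3x#1:1@102; bids=[-] asks=[#2:3@105]
After op 4 [order #4] limit_sell(price=98, qty=7): fills=none; bids=[-] asks=[#4:7@98 #2:3@105]
After op 5 [order #5] market_sell(qty=3): fills=none; bids=[-] asks=[#4:7@98 #2:3@105]
After op 6 [order #6] limit_buy(price=101, qty=9): fills=#6x#4:7@98; bids=[#6:2@101] asks=[#2:3@105]

Answer: BIDS (highest first):
  #6: 2@101
ASKS (lowest first):
  #2: 3@105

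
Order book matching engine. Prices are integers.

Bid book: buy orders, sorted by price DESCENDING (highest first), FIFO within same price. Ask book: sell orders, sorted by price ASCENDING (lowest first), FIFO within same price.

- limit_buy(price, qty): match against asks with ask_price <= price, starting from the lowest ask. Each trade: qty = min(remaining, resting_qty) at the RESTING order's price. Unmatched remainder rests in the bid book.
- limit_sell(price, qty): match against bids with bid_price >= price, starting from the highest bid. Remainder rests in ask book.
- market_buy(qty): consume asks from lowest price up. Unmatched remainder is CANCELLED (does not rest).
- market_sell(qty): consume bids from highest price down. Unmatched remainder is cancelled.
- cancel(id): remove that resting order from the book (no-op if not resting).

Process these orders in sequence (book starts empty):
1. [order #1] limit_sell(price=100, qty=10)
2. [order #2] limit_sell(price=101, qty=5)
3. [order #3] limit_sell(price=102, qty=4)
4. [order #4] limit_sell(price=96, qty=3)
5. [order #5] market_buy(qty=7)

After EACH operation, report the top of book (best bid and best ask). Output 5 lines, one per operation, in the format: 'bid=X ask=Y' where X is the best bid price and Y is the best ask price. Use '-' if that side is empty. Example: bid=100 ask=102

After op 1 [order #1] limit_sell(price=100, qty=10): fills=none; bids=[-] asks=[#1:10@100]
After op 2 [order #2] limit_sell(price=101, qty=5): fills=none; bids=[-] asks=[#1:10@100 #2:5@101]
After op 3 [order #3] limit_sell(price=102, qty=4): fills=none; bids=[-] asks=[#1:10@100 #2:5@101 #3:4@102]
After op 4 [order #4] limit_sell(price=96, qty=3): fills=none; bids=[-] asks=[#4:3@96 #1:10@100 #2:5@101 #3:4@102]
After op 5 [order #5] market_buy(qty=7): fills=#5x#4:3@96 #5x#1:4@100; bids=[-] asks=[#1:6@100 #2:5@101 #3:4@102]

Answer: bid=- ask=100
bid=- ask=100
bid=- ask=100
bid=- ask=96
bid=- ask=100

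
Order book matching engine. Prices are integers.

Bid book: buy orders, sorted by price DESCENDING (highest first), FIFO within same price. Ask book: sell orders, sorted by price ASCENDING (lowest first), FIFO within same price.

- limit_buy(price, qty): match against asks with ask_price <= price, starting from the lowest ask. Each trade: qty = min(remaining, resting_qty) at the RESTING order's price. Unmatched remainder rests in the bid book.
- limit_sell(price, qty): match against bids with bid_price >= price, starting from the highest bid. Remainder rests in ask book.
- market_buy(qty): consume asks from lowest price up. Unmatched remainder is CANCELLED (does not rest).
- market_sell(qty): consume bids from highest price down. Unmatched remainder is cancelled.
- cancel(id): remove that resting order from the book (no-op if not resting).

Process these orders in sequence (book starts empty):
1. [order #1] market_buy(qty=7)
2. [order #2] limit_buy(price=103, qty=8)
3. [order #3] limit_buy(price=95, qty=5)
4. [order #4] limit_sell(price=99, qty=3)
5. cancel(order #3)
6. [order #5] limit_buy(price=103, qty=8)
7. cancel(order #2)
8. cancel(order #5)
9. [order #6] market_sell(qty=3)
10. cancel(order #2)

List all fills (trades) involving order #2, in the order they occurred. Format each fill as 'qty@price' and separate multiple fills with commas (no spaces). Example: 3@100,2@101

Answer: 3@103

Derivation:
After op 1 [order #1] market_buy(qty=7): fills=none; bids=[-] asks=[-]
After op 2 [order #2] limit_buy(price=103, qty=8): fills=none; bids=[#2:8@103] asks=[-]
After op 3 [order #3] limit_buy(price=95, qty=5): fills=none; bids=[#2:8@103 #3:5@95] asks=[-]
After op 4 [order #4] limit_sell(price=99, qty=3): fills=#2x#4:3@103; bids=[#2:5@103 #3:5@95] asks=[-]
After op 5 cancel(order #3): fills=none; bids=[#2:5@103] asks=[-]
After op 6 [order #5] limit_buy(price=103, qty=8): fills=none; bids=[#2:5@103 #5:8@103] asks=[-]
After op 7 cancel(order #2): fills=none; bids=[#5:8@103] asks=[-]
After op 8 cancel(order #5): fills=none; bids=[-] asks=[-]
After op 9 [order #6] market_sell(qty=3): fills=none; bids=[-] asks=[-]
After op 10 cancel(order #2): fills=none; bids=[-] asks=[-]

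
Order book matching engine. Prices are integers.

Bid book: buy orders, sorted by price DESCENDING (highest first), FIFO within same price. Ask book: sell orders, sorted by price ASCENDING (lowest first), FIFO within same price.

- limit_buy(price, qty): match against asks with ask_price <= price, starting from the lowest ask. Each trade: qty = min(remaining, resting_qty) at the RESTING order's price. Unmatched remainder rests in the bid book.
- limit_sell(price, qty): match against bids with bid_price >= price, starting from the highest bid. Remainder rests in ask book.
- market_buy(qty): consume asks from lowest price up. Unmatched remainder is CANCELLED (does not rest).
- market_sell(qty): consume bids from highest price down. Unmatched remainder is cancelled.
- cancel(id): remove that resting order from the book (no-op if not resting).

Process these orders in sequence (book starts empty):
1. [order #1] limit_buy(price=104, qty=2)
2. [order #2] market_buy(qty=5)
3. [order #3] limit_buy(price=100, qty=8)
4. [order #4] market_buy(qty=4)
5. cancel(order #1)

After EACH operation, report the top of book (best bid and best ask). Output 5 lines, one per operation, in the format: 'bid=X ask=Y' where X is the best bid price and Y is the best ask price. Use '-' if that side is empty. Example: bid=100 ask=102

After op 1 [order #1] limit_buy(price=104, qty=2): fills=none; bids=[#1:2@104] asks=[-]
After op 2 [order #2] market_buy(qty=5): fills=none; bids=[#1:2@104] asks=[-]
After op 3 [order #3] limit_buy(price=100, qty=8): fills=none; bids=[#1:2@104 #3:8@100] asks=[-]
After op 4 [order #4] market_buy(qty=4): fills=none; bids=[#1:2@104 #3:8@100] asks=[-]
After op 5 cancel(order #1): fills=none; bids=[#3:8@100] asks=[-]

Answer: bid=104 ask=-
bid=104 ask=-
bid=104 ask=-
bid=104 ask=-
bid=100 ask=-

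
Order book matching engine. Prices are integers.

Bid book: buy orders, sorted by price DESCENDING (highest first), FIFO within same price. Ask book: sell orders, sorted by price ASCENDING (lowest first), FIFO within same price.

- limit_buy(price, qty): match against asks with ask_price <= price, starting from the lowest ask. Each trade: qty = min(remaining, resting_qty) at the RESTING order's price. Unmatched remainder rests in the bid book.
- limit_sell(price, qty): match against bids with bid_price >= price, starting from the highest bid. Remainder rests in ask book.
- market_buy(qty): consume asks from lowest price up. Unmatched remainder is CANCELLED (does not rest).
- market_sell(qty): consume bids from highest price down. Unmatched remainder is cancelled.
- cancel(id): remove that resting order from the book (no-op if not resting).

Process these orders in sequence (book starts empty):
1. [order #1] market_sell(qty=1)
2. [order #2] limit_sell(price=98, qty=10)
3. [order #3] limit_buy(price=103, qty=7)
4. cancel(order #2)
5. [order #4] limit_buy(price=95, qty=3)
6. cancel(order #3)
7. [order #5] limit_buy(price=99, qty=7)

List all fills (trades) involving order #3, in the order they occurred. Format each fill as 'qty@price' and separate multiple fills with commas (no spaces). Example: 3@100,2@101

After op 1 [order #1] market_sell(qty=1): fills=none; bids=[-] asks=[-]
After op 2 [order #2] limit_sell(price=98, qty=10): fills=none; bids=[-] asks=[#2:10@98]
After op 3 [order #3] limit_buy(price=103, qty=7): fills=#3x#2:7@98; bids=[-] asks=[#2:3@98]
After op 4 cancel(order #2): fills=none; bids=[-] asks=[-]
After op 5 [order #4] limit_buy(price=95, qty=3): fills=none; bids=[#4:3@95] asks=[-]
After op 6 cancel(order #3): fills=none; bids=[#4:3@95] asks=[-]
After op 7 [order #5] limit_buy(price=99, qty=7): fills=none; bids=[#5:7@99 #4:3@95] asks=[-]

Answer: 7@98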